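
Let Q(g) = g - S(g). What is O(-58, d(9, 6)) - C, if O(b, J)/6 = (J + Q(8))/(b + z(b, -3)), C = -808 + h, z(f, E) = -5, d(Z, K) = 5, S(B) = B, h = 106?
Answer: 14732/21 ≈ 701.52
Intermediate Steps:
Q(g) = 0 (Q(g) = g - g = 0)
C = -702 (C = -808 + 106 = -702)
O(b, J) = 6*J/(-5 + b) (O(b, J) = 6*((J + 0)/(b - 5)) = 6*(J/(-5 + b)) = 6*J/(-5 + b))
O(-58, d(9, 6)) - C = 6*5/(-5 - 58) - 1*(-702) = 6*5/(-63) + 702 = 6*5*(-1/63) + 702 = -10/21 + 702 = 14732/21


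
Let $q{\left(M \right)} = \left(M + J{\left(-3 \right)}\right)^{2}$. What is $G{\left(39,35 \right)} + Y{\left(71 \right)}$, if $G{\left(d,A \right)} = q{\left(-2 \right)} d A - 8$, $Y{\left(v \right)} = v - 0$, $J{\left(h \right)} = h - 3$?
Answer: $87423$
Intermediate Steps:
$J{\left(h \right)} = -3 + h$ ($J{\left(h \right)} = h - 3 = -3 + h$)
$q{\left(M \right)} = \left(-6 + M\right)^{2}$ ($q{\left(M \right)} = \left(M - 6\right)^{2} = \left(-6 + M\right)^{2}$)
$Y{\left(v \right)} = v$ ($Y{\left(v \right)} = v + 0 = v$)
$G{\left(d,A \right)} = -8 + 64 A d$ ($G{\left(d,A \right)} = \left(-6 - 2\right)^{2} d A - 8 = \left(-8\right)^{2} d A - 8 = 64 d A - 8 = 64 A d - 8 = -8 + 64 A d$)
$G{\left(39,35 \right)} + Y{\left(71 \right)} = \left(-8 + 64 \cdot 35 \cdot 39\right) + 71 = \left(-8 + 87360\right) + 71 = 87352 + 71 = 87423$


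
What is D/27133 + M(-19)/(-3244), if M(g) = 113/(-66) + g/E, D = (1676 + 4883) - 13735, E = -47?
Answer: -72101205707/273036340104 ≈ -0.26407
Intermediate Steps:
D = -7176 (D = 6559 - 13735 = -7176)
M(g) = -113/66 - g/47 (M(g) = 113/(-66) + g/(-47) = 113*(-1/66) + g*(-1/47) = -113/66 - g/47)
D/27133 + M(-19)/(-3244) = -7176/27133 + (-113/66 - 1/47*(-19))/(-3244) = -7176*1/27133 + (-113/66 + 19/47)*(-1/3244) = -7176/27133 - 4057/3102*(-1/3244) = -7176/27133 + 4057/10062888 = -72101205707/273036340104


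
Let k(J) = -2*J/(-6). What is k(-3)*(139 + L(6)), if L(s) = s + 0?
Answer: -145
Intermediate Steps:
L(s) = s
k(J) = J/3 (k(J) = -2*J*(-1/6) = J/3)
k(-3)*(139 + L(6)) = ((1/3)*(-3))*(139 + 6) = -1*145 = -145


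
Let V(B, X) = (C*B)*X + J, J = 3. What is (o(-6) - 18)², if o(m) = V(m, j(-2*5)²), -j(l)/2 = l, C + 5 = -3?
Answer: 368064225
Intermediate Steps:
C = -8 (C = -5 - 3 = -8)
j(l) = -2*l
V(B, X) = 3 - 8*B*X (V(B, X) = (-8*B)*X + 3 = -8*B*X + 3 = 3 - 8*B*X)
o(m) = 3 - 3200*m (o(m) = 3 - 8*m*(-(-4)*5)² = 3 - 8*m*(-2*(-10))² = 3 - 8*m*20² = 3 - 8*m*400 = 3 - 3200*m)
(o(-6) - 18)² = ((3 - 3200*(-6)) - 18)² = ((3 + 19200) - 18)² = (19203 - 18)² = 19185² = 368064225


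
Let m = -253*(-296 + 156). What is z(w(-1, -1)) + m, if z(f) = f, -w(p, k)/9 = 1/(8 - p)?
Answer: 35419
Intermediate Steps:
w(p, k) = -9/(8 - p)
m = 35420 (m = -253*(-140) = 35420)
z(w(-1, -1)) + m = 9/(-8 - 1) + 35420 = 9/(-9) + 35420 = 9*(-⅑) + 35420 = -1 + 35420 = 35419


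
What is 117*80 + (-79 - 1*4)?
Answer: 9277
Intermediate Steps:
117*80 + (-79 - 1*4) = 9360 + (-79 - 4) = 9360 - 83 = 9277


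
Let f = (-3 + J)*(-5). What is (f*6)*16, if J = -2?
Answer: 2400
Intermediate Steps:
f = 25 (f = (-3 - 2)*(-5) = -5*(-5) = 25)
(f*6)*16 = (25*6)*16 = 150*16 = 2400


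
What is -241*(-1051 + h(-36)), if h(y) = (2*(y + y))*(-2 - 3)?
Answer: 79771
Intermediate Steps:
h(y) = -20*y (h(y) = (2*(2*y))*(-5) = (4*y)*(-5) = -20*y)
-241*(-1051 + h(-36)) = -241*(-1051 - 20*(-36)) = -241*(-1051 + 720) = -241*(-331) = 79771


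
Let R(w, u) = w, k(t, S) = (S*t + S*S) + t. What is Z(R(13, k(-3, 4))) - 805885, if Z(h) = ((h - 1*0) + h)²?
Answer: -805209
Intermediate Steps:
k(t, S) = t + S² + S*t (k(t, S) = (S*t + S²) + t = (S² + S*t) + t = t + S² + S*t)
Z(h) = 4*h² (Z(h) = ((h + 0) + h)² = (h + h)² = (2*h)² = 4*h²)
Z(R(13, k(-3, 4))) - 805885 = 4*13² - 805885 = 4*169 - 805885 = 676 - 805885 = -805209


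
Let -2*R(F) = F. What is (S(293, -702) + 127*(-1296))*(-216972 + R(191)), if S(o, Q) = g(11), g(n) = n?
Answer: 71450372435/2 ≈ 3.5725e+10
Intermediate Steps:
S(o, Q) = 11
R(F) = -F/2
(S(293, -702) + 127*(-1296))*(-216972 + R(191)) = (11 + 127*(-1296))*(-216972 - ½*191) = (11 - 164592)*(-216972 - 191/2) = -164581*(-434135/2) = 71450372435/2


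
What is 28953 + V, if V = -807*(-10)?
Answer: 37023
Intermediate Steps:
V = 8070
28953 + V = 28953 + 8070 = 37023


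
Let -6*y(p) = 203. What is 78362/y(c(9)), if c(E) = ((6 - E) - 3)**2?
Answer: -470172/203 ≈ -2316.1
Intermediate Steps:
c(E) = (3 - E)**2
y(p) = -203/6 (y(p) = -1/6*203 = -203/6)
78362/y(c(9)) = 78362/(-203/6) = 78362*(-6/203) = -470172/203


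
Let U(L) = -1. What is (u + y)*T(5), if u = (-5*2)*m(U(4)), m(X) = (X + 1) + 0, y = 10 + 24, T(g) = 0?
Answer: 0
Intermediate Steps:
y = 34
m(X) = 1 + X (m(X) = (1 + X) + 0 = 1 + X)
u = 0 (u = (-5*2)*(1 - 1) = -10*0 = 0)
(u + y)*T(5) = (0 + 34)*0 = 34*0 = 0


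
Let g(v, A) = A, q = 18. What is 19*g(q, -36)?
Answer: -684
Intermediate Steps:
19*g(q, -36) = 19*(-36) = -684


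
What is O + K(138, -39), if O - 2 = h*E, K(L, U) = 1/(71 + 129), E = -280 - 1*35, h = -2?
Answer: 126401/200 ≈ 632.00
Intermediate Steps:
E = -315 (E = -280 - 35 = -315)
K(L, U) = 1/200
O = 632 (O = 2 - 2*(-315) = 2 + 630 = 632)
O + K(138, -39) = 632 + 1/200 = 126401/200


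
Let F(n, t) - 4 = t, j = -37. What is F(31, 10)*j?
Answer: -518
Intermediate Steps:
F(n, t) = 4 + t
F(31, 10)*j = (4 + 10)*(-37) = 14*(-37) = -518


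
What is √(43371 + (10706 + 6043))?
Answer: 6*√1670 ≈ 245.19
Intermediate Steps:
√(43371 + (10706 + 6043)) = √(43371 + 16749) = √60120 = 6*√1670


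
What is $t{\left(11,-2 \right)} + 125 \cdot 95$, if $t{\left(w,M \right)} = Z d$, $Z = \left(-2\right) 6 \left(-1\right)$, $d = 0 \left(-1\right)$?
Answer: $11875$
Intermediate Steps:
$d = 0$
$Z = 12$ ($Z = \left(-12\right) \left(-1\right) = 12$)
$t{\left(w,M \right)} = 0$ ($t{\left(w,M \right)} = 12 \cdot 0 = 0$)
$t{\left(11,-2 \right)} + 125 \cdot 95 = 0 + 125 \cdot 95 = 0 + 11875 = 11875$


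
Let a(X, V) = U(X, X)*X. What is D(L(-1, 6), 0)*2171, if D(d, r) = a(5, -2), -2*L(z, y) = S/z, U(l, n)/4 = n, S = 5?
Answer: 217100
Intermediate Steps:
U(l, n) = 4*n
L(z, y) = -5/(2*z)
a(X, V) = 4*X² (a(X, V) = (4*X)*X = 4*X²)
D(d, r) = 100 (D(d, r) = 4*5² = 4*25 = 100)
D(L(-1, 6), 0)*2171 = 100*2171 = 217100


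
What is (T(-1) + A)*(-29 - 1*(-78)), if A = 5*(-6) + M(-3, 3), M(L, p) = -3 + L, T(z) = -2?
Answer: -1862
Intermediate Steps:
A = -36 (A = 5*(-6) + (-3 - 3) = -30 - 6 = -36)
(T(-1) + A)*(-29 - 1*(-78)) = (-2 - 36)*(-29 - 1*(-78)) = -38*(-29 + 78) = -38*49 = -1862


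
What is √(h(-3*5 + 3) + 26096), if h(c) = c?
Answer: 2*√6521 ≈ 161.51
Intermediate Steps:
√(h(-3*5 + 3) + 26096) = √((-3*5 + 3) + 26096) = √((-15 + 3) + 26096) = √(-12 + 26096) = √26084 = 2*√6521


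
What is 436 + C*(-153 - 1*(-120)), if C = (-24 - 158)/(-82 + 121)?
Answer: 590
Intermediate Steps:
C = -14/3 (C = -182/39 = -182*1/39 = -14/3 ≈ -4.6667)
436 + C*(-153 - 1*(-120)) = 436 - 14*(-153 - 1*(-120))/3 = 436 - 14*(-153 + 120)/3 = 436 - 14/3*(-33) = 436 + 154 = 590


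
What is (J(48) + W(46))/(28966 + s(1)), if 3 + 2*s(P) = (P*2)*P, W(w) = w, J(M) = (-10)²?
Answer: 292/57931 ≈ 0.0050405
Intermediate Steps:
J(M) = 100
s(P) = -3/2 + P² (s(P) = -3/2 + ((P*2)*P)/2 = -3/2 + ((2*P)*P)/2 = -3/2 + (2*P²)/2 = -3/2 + P²)
(J(48) + W(46))/(28966 + s(1)) = (100 + 46)/(28966 + (-3/2 + 1²)) = 146/(28966 + (-3/2 + 1)) = 146/(28966 - ½) = 146/(57931/2) = 146*(2/57931) = 292/57931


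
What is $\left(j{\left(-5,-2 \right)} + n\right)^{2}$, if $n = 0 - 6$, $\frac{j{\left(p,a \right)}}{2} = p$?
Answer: $256$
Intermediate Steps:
$j{\left(p,a \right)} = 2 p$
$n = -6$ ($n = 0 - 6 = -6$)
$\left(j{\left(-5,-2 \right)} + n\right)^{2} = \left(2 \left(-5\right) - 6\right)^{2} = \left(-10 - 6\right)^{2} = \left(-16\right)^{2} = 256$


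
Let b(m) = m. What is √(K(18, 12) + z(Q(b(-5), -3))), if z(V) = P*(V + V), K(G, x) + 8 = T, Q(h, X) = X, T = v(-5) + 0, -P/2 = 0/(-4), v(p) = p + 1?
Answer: 2*I*√3 ≈ 3.4641*I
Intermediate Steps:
v(p) = 1 + p
P = 0 (P = -0/(-4) = -0*(-1)/4 = -2*0 = 0)
T = -4 (T = (1 - 5) + 0 = -4 + 0 = -4)
K(G, x) = -12 (K(G, x) = -8 - 4 = -12)
z(V) = 0 (z(V) = 0*(V + V) = 0*(2*V) = 0)
√(K(18, 12) + z(Q(b(-5), -3))) = √(-12 + 0) = √(-12) = 2*I*√3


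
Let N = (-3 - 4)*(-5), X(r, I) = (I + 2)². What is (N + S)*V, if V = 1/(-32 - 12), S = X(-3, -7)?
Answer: -15/11 ≈ -1.3636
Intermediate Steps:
X(r, I) = (2 + I)²
S = 25 (S = (2 - 7)² = (-5)² = 25)
N = 35 (N = -7*(-5) = 35)
V = -1/44 (V = 1/(-44) = -1/44 ≈ -0.022727)
(N + S)*V = (35 + 25)*(-1/44) = 60*(-1/44) = -15/11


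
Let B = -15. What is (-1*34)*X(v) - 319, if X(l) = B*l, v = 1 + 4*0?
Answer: 191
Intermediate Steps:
v = 1 (v = 1 + 0 = 1)
X(l) = -15*l
(-1*34)*X(v) - 319 = (-1*34)*(-15*1) - 319 = -34*(-15) - 319 = 510 - 319 = 191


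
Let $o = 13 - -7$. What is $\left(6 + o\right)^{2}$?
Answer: $676$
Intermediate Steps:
$o = 20$ ($o = 13 + 7 = 20$)
$\left(6 + o\right)^{2} = \left(6 + 20\right)^{2} = 26^{2} = 676$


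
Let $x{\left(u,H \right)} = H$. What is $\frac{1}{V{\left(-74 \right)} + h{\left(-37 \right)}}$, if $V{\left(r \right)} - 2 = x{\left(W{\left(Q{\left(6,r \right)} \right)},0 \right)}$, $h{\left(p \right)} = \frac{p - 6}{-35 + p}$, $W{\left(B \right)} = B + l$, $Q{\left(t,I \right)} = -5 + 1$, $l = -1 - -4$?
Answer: $\frac{72}{187} \approx 0.38503$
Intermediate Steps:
$l = 3$ ($l = -1 + 4 = 3$)
$Q{\left(t,I \right)} = -4$
$W{\left(B \right)} = 3 + B$ ($W{\left(B \right)} = B + 3 = 3 + B$)
$h{\left(p \right)} = \frac{-6 + p}{-35 + p}$
$V{\left(r \right)} = 2$ ($V{\left(r \right)} = 2 + 0 = 2$)
$\frac{1}{V{\left(-74 \right)} + h{\left(-37 \right)}} = \frac{1}{2 + \frac{-6 - 37}{-35 - 37}} = \frac{1}{2 + \frac{1}{-72} \left(-43\right)} = \frac{1}{2 - - \frac{43}{72}} = \frac{1}{2 + \frac{43}{72}} = \frac{1}{\frac{187}{72}} = \frac{72}{187}$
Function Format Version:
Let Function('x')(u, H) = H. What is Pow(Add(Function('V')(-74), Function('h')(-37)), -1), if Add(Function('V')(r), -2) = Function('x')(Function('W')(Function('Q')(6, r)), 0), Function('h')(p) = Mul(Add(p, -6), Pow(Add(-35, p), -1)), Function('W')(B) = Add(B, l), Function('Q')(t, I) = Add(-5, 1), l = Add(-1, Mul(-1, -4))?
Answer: Rational(72, 187) ≈ 0.38503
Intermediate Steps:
l = 3 (l = Add(-1, 4) = 3)
Function('Q')(t, I) = -4
Function('W')(B) = Add(3, B) (Function('W')(B) = Add(B, 3) = Add(3, B))
Function('h')(p) = Mul(Pow(Add(-35, p), -1), Add(-6, p)) (Function('h')(p) = Mul(Add(-6, p), Pow(Add(-35, p), -1)) = Mul(Pow(Add(-35, p), -1), Add(-6, p)))
Function('V')(r) = 2 (Function('V')(r) = Add(2, 0) = 2)
Pow(Add(Function('V')(-74), Function('h')(-37)), -1) = Pow(Add(2, Mul(Pow(Add(-35, -37), -1), Add(-6, -37))), -1) = Pow(Add(2, Mul(Pow(-72, -1), -43)), -1) = Pow(Add(2, Mul(Rational(-1, 72), -43)), -1) = Pow(Add(2, Rational(43, 72)), -1) = Pow(Rational(187, 72), -1) = Rational(72, 187)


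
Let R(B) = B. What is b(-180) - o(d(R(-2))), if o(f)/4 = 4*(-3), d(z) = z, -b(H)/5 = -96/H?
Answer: 136/3 ≈ 45.333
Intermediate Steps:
b(H) = 480/H (b(H) = -(-480)/H = 480/H)
o(f) = -48 (o(f) = 4*(4*(-3)) = 4*(-12) = -48)
b(-180) - o(d(R(-2))) = 480/(-180) - 1*(-48) = 480*(-1/180) + 48 = -8/3 + 48 = 136/3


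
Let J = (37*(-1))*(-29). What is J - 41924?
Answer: -40851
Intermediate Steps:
J = 1073 (J = -37*(-29) = 1073)
J - 41924 = 1073 - 41924 = -40851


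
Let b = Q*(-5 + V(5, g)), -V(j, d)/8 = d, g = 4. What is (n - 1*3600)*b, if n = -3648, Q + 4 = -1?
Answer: -1340880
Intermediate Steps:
V(j, d) = -8*d
Q = -5 (Q = -4 - 1 = -5)
b = 185 (b = -5*(-5 - 8*4) = -5*(-5 - 32) = -5*(-37) = 185)
(n - 1*3600)*b = (-3648 - 1*3600)*185 = (-3648 - 3600)*185 = -7248*185 = -1340880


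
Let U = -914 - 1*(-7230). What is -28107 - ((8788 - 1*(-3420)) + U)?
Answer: -46631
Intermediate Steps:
U = 6316 (U = -914 + 7230 = 6316)
-28107 - ((8788 - 1*(-3420)) + U) = -28107 - ((8788 - 1*(-3420)) + 6316) = -28107 - ((8788 + 3420) + 6316) = -28107 - (12208 + 6316) = -28107 - 1*18524 = -28107 - 18524 = -46631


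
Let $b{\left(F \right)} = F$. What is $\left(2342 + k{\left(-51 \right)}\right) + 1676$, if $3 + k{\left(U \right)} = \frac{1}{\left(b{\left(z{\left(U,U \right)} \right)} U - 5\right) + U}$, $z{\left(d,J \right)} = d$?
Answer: $\frac{10218176}{2545} \approx 4015.0$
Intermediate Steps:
$k{\left(U \right)} = -3 + \frac{1}{-5 + U + U^{2}}$ ($k{\left(U \right)} = -3 + \frac{1}{\left(U U - 5\right) + U} = -3 + \frac{1}{\left(U^{2} - 5\right) + U} = -3 + \frac{1}{\left(-5 + U^{2}\right) + U} = -3 + \frac{1}{-5 + U + U^{2}}$)
$\left(2342 + k{\left(-51 \right)}\right) + 1676 = \left(2342 + \frac{16 - -153 - 3 \left(-51\right)^{2}}{-5 - 51 + \left(-51\right)^{2}}\right) + 1676 = \left(2342 + \frac{16 + 153 - 7803}{-5 - 51 + 2601}\right) + 1676 = \left(2342 + \frac{16 + 153 - 7803}{2545}\right) + 1676 = \left(2342 + \frac{1}{2545} \left(-7634\right)\right) + 1676 = \left(2342 - \frac{7634}{2545}\right) + 1676 = \frac{5952756}{2545} + 1676 = \frac{10218176}{2545}$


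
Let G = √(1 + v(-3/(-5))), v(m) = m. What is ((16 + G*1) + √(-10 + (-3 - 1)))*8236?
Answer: 131776 + 16472*√10/5 + 8236*I*√14 ≈ 1.4219e+5 + 30816.0*I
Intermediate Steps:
G = 2*√10/5 (G = √(1 - 3/(-5)) = √(1 - 3*(-⅕)) = √(1 + ⅗) = √(8/5) = 2*√10/5 ≈ 1.2649)
((16 + G*1) + √(-10 + (-3 - 1)))*8236 = ((16 + (2*√10/5)*1) + √(-10 + (-3 - 1)))*8236 = ((16 + 2*√10/5) + √(-10 - 4))*8236 = ((16 + 2*√10/5) + √(-14))*8236 = ((16 + 2*√10/5) + I*√14)*8236 = (16 + 2*√10/5 + I*√14)*8236 = 131776 + 16472*√10/5 + 8236*I*√14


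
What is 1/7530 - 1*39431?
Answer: -296915429/7530 ≈ -39431.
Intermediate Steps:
1/7530 - 1*39431 = 1/7530 - 39431 = -296915429/7530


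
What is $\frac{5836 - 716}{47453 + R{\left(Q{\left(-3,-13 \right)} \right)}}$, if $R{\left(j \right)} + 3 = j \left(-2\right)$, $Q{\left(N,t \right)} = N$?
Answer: $\frac{160}{1483} \approx 0.10789$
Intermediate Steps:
$R{\left(j \right)} = -3 - 2 j$ ($R{\left(j \right)} = -3 + j \left(-2\right) = -3 - 2 j$)
$\frac{5836 - 716}{47453 + R{\left(Q{\left(-3,-13 \right)} \right)}} = \frac{5836 - 716}{47453 - -3} = \frac{5120}{47453 + \left(-3 + 6\right)} = \frac{5120}{47453 + 3} = \frac{5120}{47456} = 5120 \cdot \frac{1}{47456} = \frac{160}{1483}$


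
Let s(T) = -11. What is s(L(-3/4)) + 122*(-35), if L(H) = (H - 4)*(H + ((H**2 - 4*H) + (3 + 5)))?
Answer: -4281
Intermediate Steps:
L(H) = (-4 + H)*(8 + H**2 - 3*H) (L(H) = (-4 + H)*(H + ((H**2 - 4*H) + 8)) = (-4 + H)*(H + (8 + H**2 - 4*H)) = (-4 + H)*(8 + H**2 - 3*H))
s(L(-3/4)) + 122*(-35) = -11 + 122*(-35) = -11 - 4270 = -4281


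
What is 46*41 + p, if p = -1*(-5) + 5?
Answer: 1896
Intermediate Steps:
p = 10 (p = 5 + 5 = 10)
46*41 + p = 46*41 + 10 = 1886 + 10 = 1896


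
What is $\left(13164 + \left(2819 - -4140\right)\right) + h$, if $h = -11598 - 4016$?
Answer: $4509$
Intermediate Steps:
$h = -15614$
$\left(13164 + \left(2819 - -4140\right)\right) + h = \left(13164 + \left(2819 - -4140\right)\right) - 15614 = \left(13164 + \left(2819 + 4140\right)\right) - 15614 = \left(13164 + 6959\right) - 15614 = 20123 - 15614 = 4509$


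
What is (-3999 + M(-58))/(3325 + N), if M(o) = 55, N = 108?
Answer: -3944/3433 ≈ -1.1488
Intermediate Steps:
(-3999 + M(-58))/(3325 + N) = (-3999 + 55)/(3325 + 108) = -3944/3433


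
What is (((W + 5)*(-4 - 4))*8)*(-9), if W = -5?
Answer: 0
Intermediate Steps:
(((W + 5)*(-4 - 4))*8)*(-9) = (((-5 + 5)*(-4 - 4))*8)*(-9) = ((0*(-8))*8)*(-9) = (0*8)*(-9) = 0*(-9) = 0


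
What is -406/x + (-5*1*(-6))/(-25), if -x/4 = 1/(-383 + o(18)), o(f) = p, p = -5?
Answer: -196916/5 ≈ -39383.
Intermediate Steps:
o(f) = -5
x = 1/97 (x = -4/(-383 - 5) = -4/(-388) = -4*(-1/388) = 1/97 ≈ 0.010309)
-406/x + (-5*1*(-6))/(-25) = -406/1/97 + (-5*1*(-6))/(-25) = -406*97 - 5*(-6)*(-1/25) = -39382 + 30*(-1/25) = -39382 - 6/5 = -196916/5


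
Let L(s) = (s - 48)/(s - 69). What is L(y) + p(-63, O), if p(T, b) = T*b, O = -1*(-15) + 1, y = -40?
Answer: -109784/109 ≈ -1007.2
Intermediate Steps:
L(s) = (-48 + s)/(-69 + s)
O = 16 (O = 15 + 1 = 16)
L(y) + p(-63, O) = (-48 - 40)/(-69 - 40) - 63*16 = -88/(-109) - 1008 = -1/109*(-88) - 1008 = 88/109 - 1008 = -109784/109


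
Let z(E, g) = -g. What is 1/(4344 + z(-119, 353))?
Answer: 1/3991 ≈ 0.00025056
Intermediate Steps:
1/(4344 + z(-119, 353)) = 1/(4344 - 1*353) = 1/(4344 - 353) = 1/3991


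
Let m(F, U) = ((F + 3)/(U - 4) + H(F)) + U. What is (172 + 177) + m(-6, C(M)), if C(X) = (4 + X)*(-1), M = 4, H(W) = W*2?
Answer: 1317/4 ≈ 329.25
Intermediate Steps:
H(W) = 2*W
C(X) = -4 - X
m(F, U) = U + 2*F + (3 + F)/(-4 + U) (m(F, U) = ((F + 3)/(U - 4) + 2*F) + U = ((3 + F)/(-4 + U) + 2*F) + U = (2*F + (3 + F)/(-4 + U)) + U = U + 2*F + (3 + F)/(-4 + U))
(172 + 177) + m(-6, C(M)) = (172 + 177) + (3 + (-4 - 1*4)² - 7*(-6) - 4*(-4 - 1*4) + 2*(-6)*(-4 - 1*4))/(-4 + (-4 - 1*4)) = 349 + (3 + (-4 - 4)² + 42 - 4*(-4 - 4) + 2*(-6)*(-4 - 4))/(-4 + (-4 - 4)) = 349 + (3 + (-8)² + 42 - 4*(-8) + 2*(-6)*(-8))/(-4 - 8) = 349 + (3 + 64 + 42 + 32 + 96)/(-12) = 349 - 1/12*237 = 349 - 79/4 = 1317/4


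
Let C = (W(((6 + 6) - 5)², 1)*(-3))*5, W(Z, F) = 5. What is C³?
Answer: -421875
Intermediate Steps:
C = -75 (C = (5*(-3))*5 = -15*5 = -75)
C³ = (-75)³ = -421875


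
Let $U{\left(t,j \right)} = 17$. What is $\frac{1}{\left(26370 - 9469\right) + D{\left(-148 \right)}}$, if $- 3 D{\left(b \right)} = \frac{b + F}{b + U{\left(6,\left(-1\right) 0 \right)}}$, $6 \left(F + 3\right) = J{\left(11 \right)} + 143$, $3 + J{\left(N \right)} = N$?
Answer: $\frac{2358}{39851803} \approx 5.9169 \cdot 10^{-5}$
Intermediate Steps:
$J{\left(N \right)} = -3 + N$
$F = \frac{133}{6}$ ($F = -3 + \frac{\left(-3 + 11\right) + 143}{6} = -3 + \frac{8 + 143}{6} = -3 + \frac{1}{6} \cdot 151 = -3 + \frac{151}{6} = \frac{133}{6} \approx 22.167$)
$D{\left(b \right)} = - \frac{\frac{133}{6} + b}{3 \left(17 + b\right)}$ ($D{\left(b \right)} = - \frac{\left(b + \frac{133}{6}\right) \frac{1}{b + 17}}{3} = - \frac{\left(\frac{133}{6} + b\right) \frac{1}{17 + b}}{3} = - \frac{\frac{1}{17 + b} \left(\frac{133}{6} + b\right)}{3} = - \frac{\frac{133}{6} + b}{3 \left(17 + b\right)}$)
$\frac{1}{\left(26370 - 9469\right) + D{\left(-148 \right)}} = \frac{1}{\left(26370 - 9469\right) + \frac{-133 - -888}{18 \left(17 - 148\right)}} = \frac{1}{16901 + \frac{-133 + 888}{18 \left(-131\right)}} = \frac{1}{16901 + \frac{1}{18} \left(- \frac{1}{131}\right) 755} = \frac{1}{16901 - \frac{755}{2358}} = \frac{1}{\frac{39851803}{2358}} = \frac{2358}{39851803}$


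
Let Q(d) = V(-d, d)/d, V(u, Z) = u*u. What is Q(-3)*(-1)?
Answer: 3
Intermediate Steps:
V(u, Z) = u²
Q(d) = d (Q(d) = (-d)²/d = d²/d = d)
Q(-3)*(-1) = -3*(-1) = 3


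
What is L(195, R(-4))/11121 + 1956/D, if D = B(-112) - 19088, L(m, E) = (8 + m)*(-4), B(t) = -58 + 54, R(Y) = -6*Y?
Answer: -3104615/17693511 ≈ -0.17547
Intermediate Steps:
B(t) = -4
L(m, E) = -32 - 4*m
D = -19092 (D = -4 - 19088 = -19092)
L(195, R(-4))/11121 + 1956/D = (-32 - 4*195)/11121 + 1956/(-19092) = (-32 - 780)*(1/11121) + 1956*(-1/19092) = -812*1/11121 - 163/1591 = -812/11121 - 163/1591 = -3104615/17693511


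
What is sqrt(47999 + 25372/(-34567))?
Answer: sqrt(57352047560587)/34567 ≈ 219.08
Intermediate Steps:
sqrt(47999 + 25372/(-34567)) = sqrt(47999 + 25372*(-1/34567)) = sqrt(47999 - 25372/34567) = sqrt(1659156061/34567) = sqrt(57352047560587)/34567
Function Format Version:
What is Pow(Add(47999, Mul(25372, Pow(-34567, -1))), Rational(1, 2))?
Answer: Mul(Rational(1, 34567), Pow(57352047560587, Rational(1, 2))) ≈ 219.08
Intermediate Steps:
Pow(Add(47999, Mul(25372, Pow(-34567, -1))), Rational(1, 2)) = Pow(Add(47999, Mul(25372, Rational(-1, 34567))), Rational(1, 2)) = Pow(Add(47999, Rational(-25372, 34567)), Rational(1, 2)) = Pow(Rational(1659156061, 34567), Rational(1, 2)) = Mul(Rational(1, 34567), Pow(57352047560587, Rational(1, 2)))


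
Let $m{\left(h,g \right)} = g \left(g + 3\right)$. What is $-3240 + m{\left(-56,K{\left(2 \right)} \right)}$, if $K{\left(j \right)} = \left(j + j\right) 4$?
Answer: $-2936$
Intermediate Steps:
$K{\left(j \right)} = 8 j$ ($K{\left(j \right)} = 2 j 4 = 8 j$)
$m{\left(h,g \right)} = g \left(3 + g\right)$
$-3240 + m{\left(-56,K{\left(2 \right)} \right)} = -3240 + 8 \cdot 2 \left(3 + 8 \cdot 2\right) = -3240 + 16 \left(3 + 16\right) = -3240 + 16 \cdot 19 = -3240 + 304 = -2936$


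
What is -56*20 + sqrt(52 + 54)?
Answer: -1120 + sqrt(106) ≈ -1109.7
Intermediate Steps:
-56*20 + sqrt(52 + 54) = -1120 + sqrt(106)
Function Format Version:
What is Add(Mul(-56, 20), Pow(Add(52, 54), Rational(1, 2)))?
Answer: Add(-1120, Pow(106, Rational(1, 2))) ≈ -1109.7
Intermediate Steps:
Add(Mul(-56, 20), Pow(Add(52, 54), Rational(1, 2))) = Add(-1120, Pow(106, Rational(1, 2)))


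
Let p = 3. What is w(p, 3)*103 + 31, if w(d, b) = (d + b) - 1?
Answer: 546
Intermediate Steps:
w(d, b) = -1 + b + d (w(d, b) = (b + d) - 1 = -1 + b + d)
w(p, 3)*103 + 31 = (-1 + 3 + 3)*103 + 31 = 5*103 + 31 = 515 + 31 = 546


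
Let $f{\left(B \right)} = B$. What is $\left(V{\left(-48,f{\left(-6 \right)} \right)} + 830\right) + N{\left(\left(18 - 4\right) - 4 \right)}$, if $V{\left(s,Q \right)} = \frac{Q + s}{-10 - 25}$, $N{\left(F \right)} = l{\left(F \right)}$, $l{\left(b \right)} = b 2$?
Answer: $\frac{29804}{35} \approx 851.54$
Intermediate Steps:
$l{\left(b \right)} = 2 b$
$N{\left(F \right)} = 2 F$
$V{\left(s,Q \right)} = - \frac{Q}{35} - \frac{s}{35}$ ($V{\left(s,Q \right)} = \frac{Q + s}{-35} = \left(Q + s\right) \left(- \frac{1}{35}\right) = - \frac{Q}{35} - \frac{s}{35}$)
$\left(V{\left(-48,f{\left(-6 \right)} \right)} + 830\right) + N{\left(\left(18 - 4\right) - 4 \right)} = \left(\left(\left(- \frac{1}{35}\right) \left(-6\right) - - \frac{48}{35}\right) + 830\right) + 2 \left(\left(18 - 4\right) - 4\right) = \left(\left(\frac{6}{35} + \frac{48}{35}\right) + 830\right) + 2 \left(14 - 4\right) = \left(\frac{54}{35} + 830\right) + 2 \cdot 10 = \frac{29104}{35} + 20 = \frac{29804}{35}$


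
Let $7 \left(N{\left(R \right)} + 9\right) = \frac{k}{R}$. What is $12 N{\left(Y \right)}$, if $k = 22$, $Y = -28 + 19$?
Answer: $- \frac{2356}{21} \approx -112.19$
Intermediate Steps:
$Y = -9$
$N{\left(R \right)} = -9 + \frac{22}{7 R}$ ($N{\left(R \right)} = -9 + \frac{22 \frac{1}{R}}{7} = -9 + \frac{22}{7 R}$)
$12 N{\left(Y \right)} = 12 \left(-9 + \frac{22}{7 \left(-9\right)}\right) = 12 \left(-9 + \frac{22}{7} \left(- \frac{1}{9}\right)\right) = 12 \left(-9 - \frac{22}{63}\right) = 12 \left(- \frac{589}{63}\right) = - \frac{2356}{21}$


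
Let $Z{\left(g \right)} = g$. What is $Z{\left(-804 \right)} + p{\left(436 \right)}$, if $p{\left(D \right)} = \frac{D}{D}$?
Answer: $-803$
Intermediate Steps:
$p{\left(D \right)} = 1$
$Z{\left(-804 \right)} + p{\left(436 \right)} = -804 + 1 = -803$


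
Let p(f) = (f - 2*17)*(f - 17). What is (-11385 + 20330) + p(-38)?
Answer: 12905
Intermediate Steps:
p(f) = (-34 + f)*(-17 + f) (p(f) = (f - 34)*(-17 + f) = (-34 + f)*(-17 + f))
(-11385 + 20330) + p(-38) = (-11385 + 20330) + (578 + (-38)² - 51*(-38)) = 8945 + (578 + 1444 + 1938) = 8945 + 3960 = 12905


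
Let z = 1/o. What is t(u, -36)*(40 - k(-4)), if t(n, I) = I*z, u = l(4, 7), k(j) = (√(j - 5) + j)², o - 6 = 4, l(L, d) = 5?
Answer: -594/5 - 432*I/5 ≈ -118.8 - 86.4*I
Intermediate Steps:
o = 10 (o = 6 + 4 = 10)
z = ⅒ (z = 1/10 = ⅒ ≈ 0.10000)
k(j) = (j + √(-5 + j))² (k(j) = (√(-5 + j) + j)² = (j + √(-5 + j))²)
u = 5
t(n, I) = I/10 (t(n, I) = I*(⅒) = I/10)
t(u, -36)*(40 - k(-4)) = ((⅒)*(-36))*(40 - (-4 + √(-5 - 4))²) = -18*(40 - (-4 + √(-9))²)/5 = -18*(40 - (-4 + 3*I)²)/5 = -144 + 18*(-4 + 3*I)²/5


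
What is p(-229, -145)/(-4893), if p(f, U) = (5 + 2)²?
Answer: -7/699 ≈ -0.010014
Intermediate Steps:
p(f, U) = 49 (p(f, U) = 7² = 49)
p(-229, -145)/(-4893) = 49/(-4893) = 49*(-1/4893) = -7/699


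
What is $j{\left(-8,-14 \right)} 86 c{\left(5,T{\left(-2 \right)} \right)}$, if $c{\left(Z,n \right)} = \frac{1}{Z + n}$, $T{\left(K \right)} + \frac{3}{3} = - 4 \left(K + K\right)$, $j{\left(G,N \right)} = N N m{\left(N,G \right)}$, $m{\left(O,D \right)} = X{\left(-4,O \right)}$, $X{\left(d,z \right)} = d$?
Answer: $- \frac{16856}{5} \approx -3371.2$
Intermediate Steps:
$m{\left(O,D \right)} = -4$
$j{\left(G,N \right)} = - 4 N^{2}$ ($j{\left(G,N \right)} = N N \left(-4\right) = N^{2} \left(-4\right) = - 4 N^{2}$)
$T{\left(K \right)} = -1 - 8 K$ ($T{\left(K \right)} = -1 - 4 \left(K + K\right) = -1 - 4 \cdot 2 K = -1 - 8 K$)
$j{\left(-8,-14 \right)} 86 c{\left(5,T{\left(-2 \right)} \right)} = \frac{- 4 \left(-14\right)^{2} \cdot 86}{5 - -15} = \frac{\left(-4\right) 196 \cdot 86}{5 + \left(-1 + 16\right)} = \frac{\left(-784\right) 86}{5 + 15} = - \frac{67424}{20} = \left(-67424\right) \frac{1}{20} = - \frac{16856}{5}$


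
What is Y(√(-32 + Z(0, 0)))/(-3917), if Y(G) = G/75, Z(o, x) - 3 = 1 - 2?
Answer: -I*√30/293775 ≈ -1.8644e-5*I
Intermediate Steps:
Z(o, x) = 2 (Z(o, x) = 3 + (1 - 2) = 3 - 1 = 2)
Y(G) = G/75 (Y(G) = G*(1/75) = G/75)
Y(√(-32 + Z(0, 0)))/(-3917) = (√(-32 + 2)/75)/(-3917) = (√(-30)/75)*(-1/3917) = ((I*√30)/75)*(-1/3917) = (I*√30/75)*(-1/3917) = -I*√30/293775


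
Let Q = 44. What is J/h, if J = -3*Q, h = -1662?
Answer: 22/277 ≈ 0.079422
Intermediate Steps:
J = -132 (J = -3*44 = -132)
J/h = -132/(-1662) = -132*(-1/1662) = 22/277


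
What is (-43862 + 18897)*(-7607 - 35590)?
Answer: 1078413105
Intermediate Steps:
(-43862 + 18897)*(-7607 - 35590) = -24965*(-43197) = 1078413105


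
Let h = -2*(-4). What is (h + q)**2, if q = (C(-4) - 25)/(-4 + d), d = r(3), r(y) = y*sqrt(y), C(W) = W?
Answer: 23491/121 + 4872*sqrt(3)/121 ≈ 263.88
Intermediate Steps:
r(y) = y**(3/2)
h = 8
d = 3*sqrt(3) (d = 3**(3/2) = 3*sqrt(3) ≈ 5.1962)
q = -29/(-4 + 3*sqrt(3)) (q = (-4 - 25)/(-4 + 3*sqrt(3)) = -29/(-4 + 3*sqrt(3)) ≈ -24.244)
(h + q)**2 = (8 + 29/(4 - 3*sqrt(3)))**2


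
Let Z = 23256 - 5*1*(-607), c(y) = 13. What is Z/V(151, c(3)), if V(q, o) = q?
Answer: 26291/151 ≈ 174.11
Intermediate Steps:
Z = 26291 (Z = 23256 - 5*(-607) = 23256 + 3035 = 26291)
Z/V(151, c(3)) = 26291/151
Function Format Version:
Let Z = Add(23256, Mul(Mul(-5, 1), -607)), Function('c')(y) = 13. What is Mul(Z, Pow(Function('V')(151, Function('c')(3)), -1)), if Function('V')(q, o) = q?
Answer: Rational(26291, 151) ≈ 174.11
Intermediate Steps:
Z = 26291 (Z = Add(23256, Mul(-5, -607)) = Add(23256, 3035) = 26291)
Mul(Z, Pow(Function('V')(151, Function('c')(3)), -1)) = Mul(26291, Pow(151, -1)) = Mul(26291, Rational(1, 151)) = Rational(26291, 151)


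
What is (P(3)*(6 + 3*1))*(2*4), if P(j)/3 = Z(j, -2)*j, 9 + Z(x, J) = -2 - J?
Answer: -5832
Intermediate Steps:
Z(x, J) = -11 - J (Z(x, J) = -9 + (-2 - J) = -11 - J)
P(j) = -27*j (P(j) = 3*((-11 - 1*(-2))*j) = 3*((-11 + 2)*j) = 3*(-9*j) = -27*j)
(P(3)*(6 + 3*1))*(2*4) = ((-27*3)*(6 + 3*1))*(2*4) = -81*(6 + 3)*8 = -81*9*8 = -729*8 = -5832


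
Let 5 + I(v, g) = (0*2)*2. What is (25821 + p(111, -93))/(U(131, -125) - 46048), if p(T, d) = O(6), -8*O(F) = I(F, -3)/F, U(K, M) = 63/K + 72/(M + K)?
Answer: -162363103/289471344 ≈ -0.56089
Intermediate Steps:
I(v, g) = -5 (I(v, g) = -5 + (0*2)*2 = -5 + 0*2 = -5 + 0 = -5)
U(K, M) = 63/K + 72/(K + M)
O(F) = 5/(8*F) (O(F) = -(-5)/(8*F) = 5/(8*F))
p(T, d) = 5/48 (p(T, d) = (5/8)/6 = (5/8)*(1/6) = 5/48)
(25821 + p(111, -93))/(U(131, -125) - 46048) = (25821 + 5/48)/(9*(7*(-125) + 15*131)/(131*(131 - 125)) - 46048) = 1239413/(48*(9*(1/131)*(-875 + 1965)/6 - 46048)) = 1239413/(48*(9*(1/131)*(1/6)*1090 - 46048)) = 1239413/(48*(1635/131 - 46048)) = 1239413/(48*(-6030653/131)) = (1239413/48)*(-131/6030653) = -162363103/289471344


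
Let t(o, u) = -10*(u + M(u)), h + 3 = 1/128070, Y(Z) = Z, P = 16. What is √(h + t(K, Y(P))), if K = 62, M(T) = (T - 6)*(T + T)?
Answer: I*√6128852590070/42690 ≈ 57.991*I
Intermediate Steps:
M(T) = 2*T*(-6 + T) (M(T) = (-6 + T)*(2*T) = 2*T*(-6 + T))
h = -384209/128070 (h = -3 + 1/128070 = -384209/128070 ≈ -3.0000)
t(o, u) = -10*u - 20*u*(-6 + u) (t(o, u) = -10*(u + 2*u*(-6 + u)) = -10*u - 20*u*(-6 + u))
√(h + t(K, Y(P))) = √(-384209/128070 + 10*16*(11 - 2*16)) = √(-384209/128070 + 10*16*(11 - 32)) = √(-384209/128070 + 10*16*(-21)) = √(-384209/128070 - 3360) = √(-430699409/128070) = I*√6128852590070/42690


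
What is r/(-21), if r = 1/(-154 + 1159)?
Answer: -1/21105 ≈ -4.7382e-5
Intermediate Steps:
r = 1/1005 ≈ 0.00099503
r/(-21) = (1/1005)/(-21) = (1/1005)*(-1/21) = -1/21105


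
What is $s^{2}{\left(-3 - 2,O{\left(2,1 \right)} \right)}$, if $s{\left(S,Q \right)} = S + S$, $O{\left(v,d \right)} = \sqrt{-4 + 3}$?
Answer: $100$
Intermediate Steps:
$O{\left(v,d \right)} = i$ ($O{\left(v,d \right)} = \sqrt{-1} = i$)
$s{\left(S,Q \right)} = 2 S$
$s^{2}{\left(-3 - 2,O{\left(2,1 \right)} \right)} = \left(2 \left(-3 - 2\right)\right)^{2} = \left(2 \left(-5\right)\right)^{2} = \left(-10\right)^{2} = 100$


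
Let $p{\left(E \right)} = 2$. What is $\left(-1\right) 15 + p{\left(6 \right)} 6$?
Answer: $-3$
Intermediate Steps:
$\left(-1\right) 15 + p{\left(6 \right)} 6 = \left(-1\right) 15 + 2 \cdot 6 = -15 + 12 = -3$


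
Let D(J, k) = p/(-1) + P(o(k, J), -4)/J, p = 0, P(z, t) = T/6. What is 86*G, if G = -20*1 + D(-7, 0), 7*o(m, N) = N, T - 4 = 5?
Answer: -12169/7 ≈ -1738.4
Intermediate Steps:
T = 9 (T = 4 + 5 = 9)
o(m, N) = N/7
P(z, t) = 3/2 (P(z, t) = 9/6 = 9*(1/6) = 3/2)
D(J, k) = 3/(2*J) (D(J, k) = 0/(-1) + 3/(2*J) = 0*(-1) + 3/(2*J) = 0 + 3/(2*J) = 3/(2*J))
G = -283/14 (G = -20*1 + (3/2)/(-7) = -20 + (3/2)*(-1/7) = -20 - 3/14 = -283/14 ≈ -20.214)
86*G = 86*(-283/14) = -12169/7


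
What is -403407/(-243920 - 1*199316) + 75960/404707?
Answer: 196929843309/179380711852 ≈ 1.0978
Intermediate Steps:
-403407/(-243920 - 1*199316) + 75960/404707 = -403407/(-243920 - 199316) + 75960*(1/404707) = -403407/(-443236) + 75960/404707 = -403407*(-1/443236) + 75960/404707 = 403407/443236 + 75960/404707 = 196929843309/179380711852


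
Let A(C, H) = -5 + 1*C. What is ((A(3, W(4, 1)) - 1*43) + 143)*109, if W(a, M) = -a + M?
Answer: 10682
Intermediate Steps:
W(a, M) = M - a
A(C, H) = -5 + C
((A(3, W(4, 1)) - 1*43) + 143)*109 = (((-5 + 3) - 1*43) + 143)*109 = ((-2 - 43) + 143)*109 = (-45 + 143)*109 = 98*109 = 10682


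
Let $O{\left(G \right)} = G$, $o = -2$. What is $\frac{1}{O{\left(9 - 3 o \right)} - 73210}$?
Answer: $- \frac{1}{73195} \approx -1.3662 \cdot 10^{-5}$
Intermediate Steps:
$\frac{1}{O{\left(9 - 3 o \right)} - 73210} = \frac{1}{\left(9 - -6\right) - 73210} = \frac{1}{\left(9 + 6\right) - 73210} = \frac{1}{15 - 73210} = \frac{1}{-73195} = - \frac{1}{73195}$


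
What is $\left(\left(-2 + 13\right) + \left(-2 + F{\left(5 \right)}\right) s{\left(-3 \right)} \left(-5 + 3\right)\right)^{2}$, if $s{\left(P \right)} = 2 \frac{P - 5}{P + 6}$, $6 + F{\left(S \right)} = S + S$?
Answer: $\frac{9409}{9} \approx 1045.4$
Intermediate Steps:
$F{\left(S \right)} = -6 + 2 S$ ($F{\left(S \right)} = -6 + \left(S + S\right) = -6 + 2 S$)
$s{\left(P \right)} = \frac{2 \left(-5 + P\right)}{6 + P}$ ($s{\left(P \right)} = 2 \frac{-5 + P}{6 + P} = \frac{2 \left(-5 + P\right)}{6 + P}$)
$\left(\left(-2 + 13\right) + \left(-2 + F{\left(5 \right)}\right) s{\left(-3 \right)} \left(-5 + 3\right)\right)^{2} = \left(\left(-2 + 13\right) + \left(-2 + \left(-6 + 2 \cdot 5\right)\right) \frac{2 \left(-5 - 3\right)}{6 - 3} \left(-5 + 3\right)\right)^{2} = \left(11 + \left(-2 + \left(-6 + 10\right)\right) 2 \cdot \frac{1}{3} \left(-8\right) \left(-2\right)\right)^{2} = \left(11 + \left(-2 + 4\right) 2 \cdot \frac{1}{3} \left(-8\right) \left(-2\right)\right)^{2} = \left(11 + 2 \left(\left(- \frac{16}{3}\right) \left(-2\right)\right)\right)^{2} = \left(11 + 2 \cdot \frac{32}{3}\right)^{2} = \left(11 + \frac{64}{3}\right)^{2} = \left(\frac{97}{3}\right)^{2} = \frac{9409}{9}$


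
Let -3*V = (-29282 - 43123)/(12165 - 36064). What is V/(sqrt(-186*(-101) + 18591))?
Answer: -8045*sqrt(4153)/99252547 ≈ -0.0052235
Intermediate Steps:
V = -24135/23899 (V = -(-29282 - 43123)/(3*(12165 - 36064)) = -(-24135)/(-23899) = -(-24135)*(-1)/23899 = -1/3*72405/23899 = -24135/23899 ≈ -1.0099)
V/(sqrt(-186*(-101) + 18591)) = -24135/(23899*sqrt(-186*(-101) + 18591)) = -24135/(23899*sqrt(18786 + 18591)) = -24135*sqrt(4153)/12459/23899 = -8045*sqrt(4153)/99252547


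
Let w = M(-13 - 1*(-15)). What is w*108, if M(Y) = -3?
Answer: -324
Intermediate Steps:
w = -3
w*108 = -3*108 = -324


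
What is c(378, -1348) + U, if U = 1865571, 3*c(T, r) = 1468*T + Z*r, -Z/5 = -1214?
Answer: -2030743/3 ≈ -6.7691e+5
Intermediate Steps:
Z = 6070 (Z = -5*(-1214) = 6070)
c(T, r) = 1468*T/3 + 6070*r/3 (c(T, r) = (1468*T + 6070*r)/3 = 1468*T/3 + 6070*r/3)
c(378, -1348) + U = ((1468/3)*378 + (6070/3)*(-1348)) + 1865571 = (184968 - 8182360/3) + 1865571 = -7627456/3 + 1865571 = -2030743/3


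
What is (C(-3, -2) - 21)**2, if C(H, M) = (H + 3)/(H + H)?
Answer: 441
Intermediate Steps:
C(H, M) = (3 + H)/(2*H) (C(H, M) = (3 + H)/((2*H)) = (3 + H)*(1/(2*H)) = (3 + H)/(2*H))
(C(-3, -2) - 21)**2 = ((1/2)*(3 - 3)/(-3) - 21)**2 = ((1/2)*(-1/3)*0 - 21)**2 = (0 - 21)**2 = (-21)**2 = 441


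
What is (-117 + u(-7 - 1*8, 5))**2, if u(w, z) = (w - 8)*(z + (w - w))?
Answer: 53824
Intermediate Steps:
u(w, z) = z*(-8 + w) (u(w, z) = (-8 + w)*(z + 0) = (-8 + w)*z = z*(-8 + w))
(-117 + u(-7 - 1*8, 5))**2 = (-117 + 5*(-8 + (-7 - 1*8)))**2 = (-117 + 5*(-8 + (-7 - 8)))**2 = (-117 + 5*(-8 - 15))**2 = (-117 + 5*(-23))**2 = (-117 - 115)**2 = (-232)**2 = 53824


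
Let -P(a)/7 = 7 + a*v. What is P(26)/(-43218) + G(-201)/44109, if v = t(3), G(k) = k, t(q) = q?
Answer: 278699/30258774 ≈ 0.0092105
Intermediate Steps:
v = 3
P(a) = -49 - 21*a (P(a) = -7*(7 + a*3) = -7*(7 + 3*a) = -49 - 21*a)
P(26)/(-43218) + G(-201)/44109 = (-49 - 21*26)/(-43218) - 201/44109 = (-49 - 546)*(-1/43218) - 201*1/44109 = -595*(-1/43218) - 67/14703 = 85/6174 - 67/14703 = 278699/30258774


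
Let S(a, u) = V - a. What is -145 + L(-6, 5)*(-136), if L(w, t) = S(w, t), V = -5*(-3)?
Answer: -3001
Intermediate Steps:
V = 15
S(a, u) = 15 - a
L(w, t) = 15 - w
-145 + L(-6, 5)*(-136) = -145 + (15 - 1*(-6))*(-136) = -145 + (15 + 6)*(-136) = -145 + 21*(-136) = -145 - 2856 = -3001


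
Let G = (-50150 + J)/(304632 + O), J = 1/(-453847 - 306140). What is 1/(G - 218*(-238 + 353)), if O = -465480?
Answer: -122242388976/3064578578280269 ≈ -3.9889e-5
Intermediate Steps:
J = -1/759987 (J = 1/(-759987) = -1/759987 ≈ -1.3158e-6)
G = 38113348051/122242388976 (G = (-50150 - 1/759987)/(304632 - 465480) = -38113348051/759987/(-160848) = -38113348051/759987*(-1/160848) = 38113348051/122242388976 ≈ 0.31179)
1/(G - 218*(-238 + 353)) = 1/(38113348051/122242388976 - 218*(-238 + 353)) = 1/(38113348051/122242388976 - 218*115) = 1/(38113348051/122242388976 - 25070) = 1/(-3064578578280269/122242388976) = -122242388976/3064578578280269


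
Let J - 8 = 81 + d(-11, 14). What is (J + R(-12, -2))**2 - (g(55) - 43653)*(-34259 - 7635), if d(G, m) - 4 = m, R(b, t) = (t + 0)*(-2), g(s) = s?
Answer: -1826482291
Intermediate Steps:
R(b, t) = -2*t (R(b, t) = t*(-2) = -2*t)
d(G, m) = 4 + m
J = 107 (J = 8 + (81 + (4 + 14)) = 8 + (81 + 18) = 8 + 99 = 107)
(J + R(-12, -2))**2 - (g(55) - 43653)*(-34259 - 7635) = (107 - 2*(-2))**2 - (55 - 43653)*(-34259 - 7635) = (107 + 4)**2 - (-43598)*(-41894) = 111**2 - 1*1826494612 = 12321 - 1826494612 = -1826482291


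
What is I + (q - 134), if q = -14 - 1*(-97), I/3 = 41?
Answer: 72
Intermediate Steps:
I = 123 (I = 3*41 = 123)
q = 83 (q = -14 + 97 = 83)
I + (q - 134) = 123 + (83 - 134) = 123 - 51 = 72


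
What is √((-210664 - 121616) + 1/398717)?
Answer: I*√52824294770054203/398717 ≈ 576.44*I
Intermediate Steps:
√((-210664 - 121616) + 1/398717) = √(-332280 + 1/398717) = √(-132485684759/398717) = I*√52824294770054203/398717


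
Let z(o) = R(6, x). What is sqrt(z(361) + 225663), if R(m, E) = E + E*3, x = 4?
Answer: sqrt(225679) ≈ 475.06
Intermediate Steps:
R(m, E) = 4*E (R(m, E) = E + 3*E = 4*E)
z(o) = 16 (z(o) = 4*4 = 16)
sqrt(z(361) + 225663) = sqrt(16 + 225663) = sqrt(225679)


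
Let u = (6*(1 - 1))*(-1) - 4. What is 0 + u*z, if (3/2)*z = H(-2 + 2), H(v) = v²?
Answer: 0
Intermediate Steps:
u = -4 (u = (6*0)*(-1) - 4 = 0*(-1) - 4 = 0 - 4 = -4)
z = 0 (z = 2*(-2 + 2)²/3 = (⅔)*0² = (⅔)*0 = 0)
0 + u*z = 0 - 4*0 = 0 + 0 = 0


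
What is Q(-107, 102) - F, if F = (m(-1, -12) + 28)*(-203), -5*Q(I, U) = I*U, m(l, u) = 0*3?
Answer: 39334/5 ≈ 7866.8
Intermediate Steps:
m(l, u) = 0
Q(I, U) = -I*U/5
F = -5684 (F = (0 + 28)*(-203) = 28*(-203) = -5684)
Q(-107, 102) - F = -⅕*(-107)*102 - 1*(-5684) = 10914/5 + 5684 = 39334/5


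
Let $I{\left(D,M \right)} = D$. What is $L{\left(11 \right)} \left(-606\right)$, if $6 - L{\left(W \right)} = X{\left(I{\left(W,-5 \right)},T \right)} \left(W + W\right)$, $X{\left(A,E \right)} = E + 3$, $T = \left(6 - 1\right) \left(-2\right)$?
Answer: $-96960$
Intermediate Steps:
$T = -10$ ($T = 5 \left(-2\right) = -10$)
$X{\left(A,E \right)} = 3 + E$
$L{\left(W \right)} = 6 + 14 W$ ($L{\left(W \right)} = 6 - \left(3 - 10\right) \left(W + W\right) = 6 - - 7 \cdot 2 W = 6 - - 14 W = 6 + 14 W$)
$L{\left(11 \right)} \left(-606\right) = \left(6 + 14 \cdot 11\right) \left(-606\right) = \left(6 + 154\right) \left(-606\right) = 160 \left(-606\right) = -96960$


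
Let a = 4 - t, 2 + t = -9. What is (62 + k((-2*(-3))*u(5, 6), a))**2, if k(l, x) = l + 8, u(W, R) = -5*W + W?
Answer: 2500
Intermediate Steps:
t = -11 (t = -2 - 9 = -11)
u(W, R) = -4*W
a = 15 (a = 4 - 1*(-11) = 4 + 11 = 15)
k(l, x) = 8 + l
(62 + k((-2*(-3))*u(5, 6), a))**2 = (62 + (8 + (-2*(-3))*(-4*5)))**2 = (62 + (8 + 6*(-20)))**2 = (62 + (8 - 120))**2 = (62 - 112)**2 = (-50)**2 = 2500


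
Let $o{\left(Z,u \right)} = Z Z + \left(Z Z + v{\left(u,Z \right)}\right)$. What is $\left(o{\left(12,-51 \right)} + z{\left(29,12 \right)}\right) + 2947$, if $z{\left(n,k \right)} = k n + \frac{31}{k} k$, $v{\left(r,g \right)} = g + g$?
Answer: $3638$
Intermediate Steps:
$v{\left(r,g \right)} = 2 g$
$z{\left(n,k \right)} = 31 + k n$ ($z{\left(n,k \right)} = k n + 31 = 31 + k n$)
$o{\left(Z,u \right)} = 2 Z + 2 Z^{2}$ ($o{\left(Z,u \right)} = Z Z + \left(Z Z + 2 Z\right) = Z^{2} + \left(Z^{2} + 2 Z\right) = 2 Z + 2 Z^{2}$)
$\left(o{\left(12,-51 \right)} + z{\left(29,12 \right)}\right) + 2947 = \left(2 \cdot 12 \left(1 + 12\right) + \left(31 + 12 \cdot 29\right)\right) + 2947 = \left(2 \cdot 12 \cdot 13 + \left(31 + 348\right)\right) + 2947 = \left(312 + 379\right) + 2947 = 691 + 2947 = 3638$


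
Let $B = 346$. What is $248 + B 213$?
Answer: $73946$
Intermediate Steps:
$248 + B 213 = 248 + 346 \cdot 213 = 248 + 73698 = 73946$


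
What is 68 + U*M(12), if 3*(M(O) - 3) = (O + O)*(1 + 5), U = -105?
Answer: -5287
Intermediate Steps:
M(O) = 3 + 4*O (M(O) = 3 + ((O + O)*(1 + 5))/3 = 3 + ((2*O)*6)/3 = 3 + (12*O)/3 = 3 + 4*O)
68 + U*M(12) = 68 - 105*(3 + 4*12) = 68 - 105*(3 + 48) = 68 - 105*51 = 68 - 5355 = -5287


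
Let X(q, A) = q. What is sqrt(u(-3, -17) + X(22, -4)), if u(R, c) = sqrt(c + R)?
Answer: sqrt(22 + 2*I*sqrt(5)) ≈ 4.7143 + 0.47431*I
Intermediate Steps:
u(R, c) = sqrt(R + c)
sqrt(u(-3, -17) + X(22, -4)) = sqrt(sqrt(-3 - 17) + 22) = sqrt(sqrt(-20) + 22) = sqrt(2*I*sqrt(5) + 22) = sqrt(22 + 2*I*sqrt(5))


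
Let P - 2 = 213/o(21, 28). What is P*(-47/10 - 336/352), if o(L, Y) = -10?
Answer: 60023/550 ≈ 109.13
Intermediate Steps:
P = -193/10 (P = 2 + 213/(-10) = 2 + 213*(-⅒) = 2 - 213/10 = -193/10 ≈ -19.300)
P*(-47/10 - 336/352) = -193*(-47/10 - 336/352)/10 = -193*(-47*⅒ - 336*1/352)/10 = -193*(-47/10 - 21/22)/10 = -193/10*(-311/55) = 60023/550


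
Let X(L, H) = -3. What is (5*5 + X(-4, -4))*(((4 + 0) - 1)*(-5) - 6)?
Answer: -462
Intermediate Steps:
(5*5 + X(-4, -4))*(((4 + 0) - 1)*(-5) - 6) = (5*5 - 3)*(((4 + 0) - 1)*(-5) - 6) = (25 - 3)*((4 - 1)*(-5) - 6) = 22*(3*(-5) - 6) = 22*(-15 - 6) = 22*(-21) = -462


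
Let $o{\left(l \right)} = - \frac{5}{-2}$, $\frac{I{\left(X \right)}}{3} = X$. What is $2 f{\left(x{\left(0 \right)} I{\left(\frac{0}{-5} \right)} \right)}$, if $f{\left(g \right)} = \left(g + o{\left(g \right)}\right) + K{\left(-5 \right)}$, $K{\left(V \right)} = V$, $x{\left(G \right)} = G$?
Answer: $-5$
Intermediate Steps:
$I{\left(X \right)} = 3 X$
$o{\left(l \right)} = \frac{5}{2}$ ($o{\left(l \right)} = \left(-5\right) \left(- \frac{1}{2}\right) = \frac{5}{2}$)
$f{\left(g \right)} = - \frac{5}{2} + g$ ($f{\left(g \right)} = \left(g + \frac{5}{2}\right) - 5 = \left(\frac{5}{2} + g\right) - 5 = - \frac{5}{2} + g$)
$2 f{\left(x{\left(0 \right)} I{\left(\frac{0}{-5} \right)} \right)} = 2 \left(- \frac{5}{2} + 0 \cdot 3 \frac{0}{-5}\right) = 2 \left(- \frac{5}{2} + 0 \cdot 3 \cdot 0 \left(- \frac{1}{5}\right)\right) = 2 \left(- \frac{5}{2} + 0 \cdot 3 \cdot 0\right) = 2 \left(- \frac{5}{2} + 0 \cdot 0\right) = 2 \left(- \frac{5}{2} + 0\right) = 2 \left(- \frac{5}{2}\right) = -5$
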